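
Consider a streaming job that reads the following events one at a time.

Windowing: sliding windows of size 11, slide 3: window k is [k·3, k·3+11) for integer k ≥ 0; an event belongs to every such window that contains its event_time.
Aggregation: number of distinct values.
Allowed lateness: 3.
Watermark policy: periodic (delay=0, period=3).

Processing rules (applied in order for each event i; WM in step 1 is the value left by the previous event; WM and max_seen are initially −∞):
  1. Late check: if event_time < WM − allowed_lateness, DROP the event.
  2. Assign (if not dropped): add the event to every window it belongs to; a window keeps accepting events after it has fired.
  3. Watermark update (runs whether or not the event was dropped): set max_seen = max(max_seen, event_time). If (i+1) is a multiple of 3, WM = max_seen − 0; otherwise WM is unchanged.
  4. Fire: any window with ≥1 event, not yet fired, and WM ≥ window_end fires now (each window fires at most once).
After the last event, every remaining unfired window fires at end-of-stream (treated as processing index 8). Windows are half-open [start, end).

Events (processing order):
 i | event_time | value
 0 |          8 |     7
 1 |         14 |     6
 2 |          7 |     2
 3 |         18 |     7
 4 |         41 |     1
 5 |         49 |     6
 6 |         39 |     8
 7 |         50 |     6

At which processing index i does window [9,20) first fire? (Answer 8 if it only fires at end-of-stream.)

i=0 t=8 v=7: → [6,17),[3,14),[0,11); WM=−∞
i=1 t=14 v=6: → [12,23),[9,20),[6,17); WM=−∞
i=2 t=7 v=2: → [6,17),[3,14),[0,11); WM=14; [0,11) fires=2 [3,14) fires=2
i=3 t=18 v=7: → [18,29),[15,26),[12,23),[9,20); WM=14
i=4 t=41 v=1: → [39,50),[36,47),[33,44); WM=14
i=5 t=49 v=6: → [48,59),[45,56),[42,53),[39,50); WM=49; [6,17) fires=3 [9,20) fires=2 [12,23) fires=2 [15,26) fires=1 [18,29) fires=1 [33,44) fires=1 [36,47) fires=1
i=6 t=39 v=8: DROP (t<49-3); WM=49
i=7 t=50 v=6: → [48,59),[45,56),[42,53); WM=49

5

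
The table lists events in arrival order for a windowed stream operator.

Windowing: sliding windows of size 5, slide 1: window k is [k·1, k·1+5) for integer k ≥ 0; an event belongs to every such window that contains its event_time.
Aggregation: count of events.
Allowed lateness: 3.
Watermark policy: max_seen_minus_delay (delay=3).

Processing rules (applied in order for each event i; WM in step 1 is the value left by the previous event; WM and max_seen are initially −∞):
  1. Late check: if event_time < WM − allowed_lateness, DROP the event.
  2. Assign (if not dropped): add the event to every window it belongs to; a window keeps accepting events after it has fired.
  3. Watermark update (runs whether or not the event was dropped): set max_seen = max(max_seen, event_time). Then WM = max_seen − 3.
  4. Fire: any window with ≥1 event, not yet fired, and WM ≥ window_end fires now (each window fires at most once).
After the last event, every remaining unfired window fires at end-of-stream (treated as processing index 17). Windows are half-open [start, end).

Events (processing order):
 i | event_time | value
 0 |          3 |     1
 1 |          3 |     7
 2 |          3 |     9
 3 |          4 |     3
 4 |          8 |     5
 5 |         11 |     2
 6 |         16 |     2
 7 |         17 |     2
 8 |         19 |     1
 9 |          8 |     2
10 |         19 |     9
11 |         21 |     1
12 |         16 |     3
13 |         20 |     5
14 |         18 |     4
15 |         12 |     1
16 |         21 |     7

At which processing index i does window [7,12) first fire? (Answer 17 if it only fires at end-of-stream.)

6

i=0 t=3 v=1: → [3,8),[2,7),[1,6),[0,5); WM=0
i=1 t=3 v=7: → [3,8),[2,7),[1,6),[0,5); WM=0
i=2 t=3 v=9: → [3,8),[2,7),[1,6),[0,5); WM=0
i=3 t=4 v=3: → [4,9),[3,8),[2,7),[1,6),[0,5); WM=1
i=4 t=8 v=5: → [8,13),[7,12),[6,11),[5,10),[4,9); WM=5; [0,5) fires=4
i=5 t=11 v=2: → [11,16),[10,15),[9,14),[8,13),[7,12); WM=8; [1,6) fires=4 [2,7) fires=4 [3,8) fires=4
i=6 t=16 v=2: → [16,21),[15,20),[14,19),[13,18),[12,17); WM=13; [4,9) fires=2 [5,10) fires=1 [6,11) fires=1 [7,12) fires=2 [8,13) fires=2
i=7 t=17 v=2: → [17,22),[16,21),[15,20),[14,19),[13,18); WM=14; [9,14) fires=1
i=8 t=19 v=1: → [19,24),[18,23),[17,22),[16,21),[15,20); WM=16; [10,15) fires=1 [11,16) fires=1
i=9 t=8 v=2: DROP (t<16-3); WM=16
i=10 t=19 v=9: → [19,24),[18,23),[17,22),[16,21),[15,20); WM=16
i=11 t=21 v=1: → [21,26),[20,25),[19,24),[18,23),[17,22); WM=18; [12,17) fires=1 [13,18) fires=2
i=12 t=16 v=3: → [16,21),[15,20),[14,19),[13,18),[12,17); WM=18
i=13 t=20 v=5: → [20,25),[19,24),[18,23),[17,22),[16,21); WM=18
i=14 t=18 v=4: → [18,23),[17,22),[16,21),[15,20),[14,19); WM=18
i=15 t=12 v=1: DROP (t<18-3); WM=18
i=16 t=21 v=7: → [21,26),[20,25),[19,24),[18,23),[17,22); WM=18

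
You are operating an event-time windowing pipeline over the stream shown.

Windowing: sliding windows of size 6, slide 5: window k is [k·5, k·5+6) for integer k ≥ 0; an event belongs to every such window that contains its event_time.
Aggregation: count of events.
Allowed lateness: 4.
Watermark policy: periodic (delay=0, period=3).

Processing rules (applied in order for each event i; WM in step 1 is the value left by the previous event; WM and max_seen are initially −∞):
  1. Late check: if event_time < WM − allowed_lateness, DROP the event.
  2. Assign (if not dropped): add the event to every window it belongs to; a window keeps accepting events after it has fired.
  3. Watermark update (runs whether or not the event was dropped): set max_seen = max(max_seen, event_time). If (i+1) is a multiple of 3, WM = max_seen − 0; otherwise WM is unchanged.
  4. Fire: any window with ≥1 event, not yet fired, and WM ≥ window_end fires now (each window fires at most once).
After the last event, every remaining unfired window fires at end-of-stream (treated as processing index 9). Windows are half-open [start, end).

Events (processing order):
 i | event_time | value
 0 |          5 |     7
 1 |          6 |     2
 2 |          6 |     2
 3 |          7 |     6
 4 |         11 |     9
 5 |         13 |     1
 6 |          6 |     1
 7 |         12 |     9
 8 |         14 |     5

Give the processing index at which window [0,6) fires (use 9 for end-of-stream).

2

i=0 t=5 v=7: → [5,11),[0,6); WM=−∞
i=1 t=6 v=2: → [5,11); WM=−∞
i=2 t=6 v=2: → [5,11); WM=6; [0,6) fires=1
i=3 t=7 v=6: → [5,11); WM=6
i=4 t=11 v=9: → [10,16); WM=6
i=5 t=13 v=1: → [10,16); WM=13; [5,11) fires=4
i=6 t=6 v=1: DROP (t<13-4); WM=13
i=7 t=12 v=9: → [10,16); WM=13
i=8 t=14 v=5: → [10,16); WM=14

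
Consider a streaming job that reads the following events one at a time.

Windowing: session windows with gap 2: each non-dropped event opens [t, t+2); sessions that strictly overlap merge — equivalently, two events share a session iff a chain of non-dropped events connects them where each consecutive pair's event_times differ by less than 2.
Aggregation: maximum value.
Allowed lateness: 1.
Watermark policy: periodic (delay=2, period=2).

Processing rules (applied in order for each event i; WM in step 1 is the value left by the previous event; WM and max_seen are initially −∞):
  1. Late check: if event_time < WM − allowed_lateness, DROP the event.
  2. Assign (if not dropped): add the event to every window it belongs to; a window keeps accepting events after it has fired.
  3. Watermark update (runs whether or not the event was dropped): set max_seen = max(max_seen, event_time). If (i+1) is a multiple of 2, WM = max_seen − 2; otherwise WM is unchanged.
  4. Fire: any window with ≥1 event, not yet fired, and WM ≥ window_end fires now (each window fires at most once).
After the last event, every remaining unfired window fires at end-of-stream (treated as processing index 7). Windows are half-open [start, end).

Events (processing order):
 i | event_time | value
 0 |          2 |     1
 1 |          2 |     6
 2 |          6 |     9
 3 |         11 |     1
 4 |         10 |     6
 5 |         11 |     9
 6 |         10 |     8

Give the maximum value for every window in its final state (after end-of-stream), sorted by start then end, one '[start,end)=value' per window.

i=0 t=2 v=1: → [2,4); WM=−∞
i=1 t=2 v=6: → [2,4); WM=0
i=2 t=6 v=9: → [6,8); WM=0
i=3 t=11 v=1: → [11,13); WM=9
i=4 t=10 v=6: → [10,13); WM=9
i=5 t=11 v=9: → [10,13); WM=9
i=6 t=10 v=8: → [10,13); WM=9

[2,4)=6 [6,8)=9 [10,13)=9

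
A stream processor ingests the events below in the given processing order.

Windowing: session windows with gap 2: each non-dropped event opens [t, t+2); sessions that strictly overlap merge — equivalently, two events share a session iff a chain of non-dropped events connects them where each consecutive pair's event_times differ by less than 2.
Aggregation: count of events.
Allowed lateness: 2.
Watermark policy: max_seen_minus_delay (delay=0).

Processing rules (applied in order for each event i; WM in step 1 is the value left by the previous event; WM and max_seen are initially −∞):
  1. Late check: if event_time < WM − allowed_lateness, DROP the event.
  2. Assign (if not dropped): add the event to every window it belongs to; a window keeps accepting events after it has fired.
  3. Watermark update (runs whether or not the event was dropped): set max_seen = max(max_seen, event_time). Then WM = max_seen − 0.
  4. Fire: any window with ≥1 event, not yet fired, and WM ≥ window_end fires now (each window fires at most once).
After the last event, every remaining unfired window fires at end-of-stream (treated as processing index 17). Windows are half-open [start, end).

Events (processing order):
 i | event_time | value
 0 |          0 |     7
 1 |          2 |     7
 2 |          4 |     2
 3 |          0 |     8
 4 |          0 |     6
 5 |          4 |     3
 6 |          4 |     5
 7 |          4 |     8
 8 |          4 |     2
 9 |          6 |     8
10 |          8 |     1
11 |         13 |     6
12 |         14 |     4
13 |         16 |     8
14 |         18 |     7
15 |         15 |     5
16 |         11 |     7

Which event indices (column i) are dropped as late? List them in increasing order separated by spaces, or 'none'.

i=0 t=0 v=7: → [0,2); WM=0
i=1 t=2 v=7: → [2,4); WM=2
i=2 t=4 v=2: → [4,6); WM=4
i=3 t=0 v=8: DROP (t<4-2); WM=4
i=4 t=0 v=6: DROP (t<4-2); WM=4
i=5 t=4 v=3: → [4,6); WM=4
i=6 t=4 v=5: → [4,6); WM=4
i=7 t=4 v=8: → [4,6); WM=4
i=8 t=4 v=2: → [4,6); WM=4
i=9 t=6 v=8: → [6,8); WM=6
i=10 t=8 v=1: → [8,10); WM=8
i=11 t=13 v=6: → [13,15); WM=13
i=12 t=14 v=4: → [13,16); WM=14
i=13 t=16 v=8: → [16,18); WM=16
i=14 t=18 v=7: → [18,20); WM=18
i=15 t=15 v=5: DROP (t<18-2); WM=18
i=16 t=11 v=7: DROP (t<18-2); WM=18

3 4 15 16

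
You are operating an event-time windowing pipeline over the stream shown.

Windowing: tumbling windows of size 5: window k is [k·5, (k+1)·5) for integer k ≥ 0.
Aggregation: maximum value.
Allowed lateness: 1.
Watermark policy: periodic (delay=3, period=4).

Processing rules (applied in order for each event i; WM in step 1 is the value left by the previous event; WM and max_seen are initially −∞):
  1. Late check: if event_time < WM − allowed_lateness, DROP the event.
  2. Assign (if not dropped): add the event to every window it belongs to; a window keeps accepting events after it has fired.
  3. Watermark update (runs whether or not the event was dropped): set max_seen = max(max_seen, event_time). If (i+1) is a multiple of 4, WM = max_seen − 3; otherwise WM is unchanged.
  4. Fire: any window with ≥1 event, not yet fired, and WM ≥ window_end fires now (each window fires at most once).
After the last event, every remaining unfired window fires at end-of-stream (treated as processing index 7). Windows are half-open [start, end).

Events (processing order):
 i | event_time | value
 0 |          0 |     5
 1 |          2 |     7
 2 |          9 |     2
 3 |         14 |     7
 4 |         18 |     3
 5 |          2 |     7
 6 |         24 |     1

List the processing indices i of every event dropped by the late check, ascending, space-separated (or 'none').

5

i=0 t=0 v=5: → [0,5); WM=−∞
i=1 t=2 v=7: → [0,5); WM=−∞
i=2 t=9 v=2: → [5,10); WM=−∞
i=3 t=14 v=7: → [10,15); WM=11; [0,5) fires=7 [5,10) fires=2
i=4 t=18 v=3: → [15,20); WM=11
i=5 t=2 v=7: DROP (t<11-1); WM=11
i=6 t=24 v=1: → [20,25); WM=11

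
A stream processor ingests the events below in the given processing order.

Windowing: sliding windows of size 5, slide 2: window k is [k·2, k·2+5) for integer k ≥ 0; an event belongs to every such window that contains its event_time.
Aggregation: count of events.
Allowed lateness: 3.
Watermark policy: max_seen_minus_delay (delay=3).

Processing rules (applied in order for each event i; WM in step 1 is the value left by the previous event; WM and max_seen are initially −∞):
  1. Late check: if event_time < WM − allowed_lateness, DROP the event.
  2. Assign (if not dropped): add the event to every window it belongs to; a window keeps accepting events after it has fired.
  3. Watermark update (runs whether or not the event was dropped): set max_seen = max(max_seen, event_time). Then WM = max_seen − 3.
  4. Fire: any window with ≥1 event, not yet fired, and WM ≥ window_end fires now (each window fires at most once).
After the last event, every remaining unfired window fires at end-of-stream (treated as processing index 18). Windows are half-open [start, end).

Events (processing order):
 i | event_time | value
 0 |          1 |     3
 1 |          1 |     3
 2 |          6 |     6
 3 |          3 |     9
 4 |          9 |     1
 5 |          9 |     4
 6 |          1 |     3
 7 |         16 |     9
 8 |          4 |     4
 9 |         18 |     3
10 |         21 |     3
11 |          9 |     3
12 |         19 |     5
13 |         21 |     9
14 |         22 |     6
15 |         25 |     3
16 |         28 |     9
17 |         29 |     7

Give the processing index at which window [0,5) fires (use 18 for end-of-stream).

i=0 t=1 v=3: → [0,5); WM=-2
i=1 t=1 v=3: → [0,5); WM=-2
i=2 t=6 v=6: → [6,11),[4,9),[2,7); WM=3
i=3 t=3 v=9: → [2,7),[0,5); WM=3
i=4 t=9 v=1: → [8,13),[6,11); WM=6; [0,5) fires=3
i=5 t=9 v=4: → [8,13),[6,11); WM=6
i=6 t=1 v=3: DROP (t<6-3); WM=6
i=7 t=16 v=9: → [16,21),[14,19),[12,17); WM=13; [2,7) fires=2 [4,9) fires=1 [6,11) fires=3 [8,13) fires=2
i=8 t=4 v=4: DROP (t<13-3); WM=13
i=9 t=18 v=3: → [18,23),[16,21),[14,19); WM=15
i=10 t=21 v=3: → [20,25),[18,23); WM=18; [12,17) fires=1
i=11 t=9 v=3: DROP (t<18-3); WM=18
i=12 t=19 v=5: → [18,23),[16,21); WM=18
i=13 t=21 v=9: → [20,25),[18,23); WM=18
i=14 t=22 v=6: → [22,27),[20,25),[18,23); WM=19; [14,19) fires=2
i=15 t=25 v=3: → [24,29),[22,27); WM=22; [16,21) fires=3
i=16 t=28 v=9: → [28,33),[26,31),[24,29); WM=25; [18,23) fires=5 [20,25) fires=3
i=17 t=29 v=7: → [28,33),[26,31); WM=26

4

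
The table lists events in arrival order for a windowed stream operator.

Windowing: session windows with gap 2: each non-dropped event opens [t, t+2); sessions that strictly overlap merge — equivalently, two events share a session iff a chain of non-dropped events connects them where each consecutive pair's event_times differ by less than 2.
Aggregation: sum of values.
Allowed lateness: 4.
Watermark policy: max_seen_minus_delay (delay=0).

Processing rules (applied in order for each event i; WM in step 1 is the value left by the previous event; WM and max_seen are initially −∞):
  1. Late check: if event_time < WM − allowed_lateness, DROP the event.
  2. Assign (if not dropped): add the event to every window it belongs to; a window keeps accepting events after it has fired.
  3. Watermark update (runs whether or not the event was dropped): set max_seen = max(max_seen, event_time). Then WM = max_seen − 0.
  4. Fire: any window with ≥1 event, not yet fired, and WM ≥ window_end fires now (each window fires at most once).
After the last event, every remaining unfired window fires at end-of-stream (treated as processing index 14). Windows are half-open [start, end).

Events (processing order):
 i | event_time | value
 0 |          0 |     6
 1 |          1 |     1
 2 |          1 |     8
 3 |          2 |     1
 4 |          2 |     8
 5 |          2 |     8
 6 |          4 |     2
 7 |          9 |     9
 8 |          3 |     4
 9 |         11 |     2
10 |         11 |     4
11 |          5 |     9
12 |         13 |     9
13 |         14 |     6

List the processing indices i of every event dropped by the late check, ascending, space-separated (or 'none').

i=0 t=0 v=6: → [0,2); WM=0
i=1 t=1 v=1: → [0,3); WM=1
i=2 t=1 v=8: → [0,3); WM=1
i=3 t=2 v=1: → [0,4); WM=2
i=4 t=2 v=8: → [0,4); WM=2
i=5 t=2 v=8: → [0,4); WM=2
i=6 t=4 v=2: → [4,6); WM=4
i=7 t=9 v=9: → [9,11); WM=9
i=8 t=3 v=4: DROP (t<9-4); WM=9
i=9 t=11 v=2: → [11,13); WM=11
i=10 t=11 v=4: → [11,13); WM=11
i=11 t=5 v=9: DROP (t<11-4); WM=11
i=12 t=13 v=9: → [13,15); WM=13
i=13 t=14 v=6: → [13,16); WM=14

8 11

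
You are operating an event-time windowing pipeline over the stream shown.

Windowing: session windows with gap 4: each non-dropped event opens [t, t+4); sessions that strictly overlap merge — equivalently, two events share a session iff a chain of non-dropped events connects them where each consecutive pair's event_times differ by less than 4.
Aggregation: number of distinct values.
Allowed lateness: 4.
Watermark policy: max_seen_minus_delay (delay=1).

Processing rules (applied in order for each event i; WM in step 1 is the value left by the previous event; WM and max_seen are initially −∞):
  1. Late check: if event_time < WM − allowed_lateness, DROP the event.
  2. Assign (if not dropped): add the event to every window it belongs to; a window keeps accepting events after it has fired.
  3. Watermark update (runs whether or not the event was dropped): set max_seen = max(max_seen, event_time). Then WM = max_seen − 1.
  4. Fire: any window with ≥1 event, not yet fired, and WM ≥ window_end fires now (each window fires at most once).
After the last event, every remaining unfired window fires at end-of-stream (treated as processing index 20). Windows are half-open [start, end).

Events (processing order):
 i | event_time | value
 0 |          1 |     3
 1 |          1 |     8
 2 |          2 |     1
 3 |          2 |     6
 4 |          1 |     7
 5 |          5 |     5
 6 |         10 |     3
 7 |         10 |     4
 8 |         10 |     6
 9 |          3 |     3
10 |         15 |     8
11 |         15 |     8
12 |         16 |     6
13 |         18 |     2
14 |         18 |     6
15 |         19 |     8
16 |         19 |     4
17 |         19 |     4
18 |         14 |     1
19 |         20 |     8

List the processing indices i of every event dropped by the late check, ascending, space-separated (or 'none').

i=0 t=1 v=3: → [1,5); WM=0
i=1 t=1 v=8: → [1,5); WM=0
i=2 t=2 v=1: → [1,6); WM=1
i=3 t=2 v=6: → [1,6); WM=1
i=4 t=1 v=7: → [1,6); WM=1
i=5 t=5 v=5: → [1,9); WM=4
i=6 t=10 v=3: → [10,14); WM=9
i=7 t=10 v=4: → [10,14); WM=9
i=8 t=10 v=6: → [10,14); WM=9
i=9 t=3 v=3: DROP (t<9-4); WM=9
i=10 t=15 v=8: → [15,19); WM=14
i=11 t=15 v=8: → [15,19); WM=14
i=12 t=16 v=6: → [15,20); WM=15
i=13 t=18 v=2: → [15,22); WM=17
i=14 t=18 v=6: → [15,22); WM=17
i=15 t=19 v=8: → [15,23); WM=18
i=16 t=19 v=4: → [15,23); WM=18
i=17 t=19 v=4: → [15,23); WM=18
i=18 t=14 v=1: → [14,23); WM=18
i=19 t=20 v=8: → [14,24); WM=19

9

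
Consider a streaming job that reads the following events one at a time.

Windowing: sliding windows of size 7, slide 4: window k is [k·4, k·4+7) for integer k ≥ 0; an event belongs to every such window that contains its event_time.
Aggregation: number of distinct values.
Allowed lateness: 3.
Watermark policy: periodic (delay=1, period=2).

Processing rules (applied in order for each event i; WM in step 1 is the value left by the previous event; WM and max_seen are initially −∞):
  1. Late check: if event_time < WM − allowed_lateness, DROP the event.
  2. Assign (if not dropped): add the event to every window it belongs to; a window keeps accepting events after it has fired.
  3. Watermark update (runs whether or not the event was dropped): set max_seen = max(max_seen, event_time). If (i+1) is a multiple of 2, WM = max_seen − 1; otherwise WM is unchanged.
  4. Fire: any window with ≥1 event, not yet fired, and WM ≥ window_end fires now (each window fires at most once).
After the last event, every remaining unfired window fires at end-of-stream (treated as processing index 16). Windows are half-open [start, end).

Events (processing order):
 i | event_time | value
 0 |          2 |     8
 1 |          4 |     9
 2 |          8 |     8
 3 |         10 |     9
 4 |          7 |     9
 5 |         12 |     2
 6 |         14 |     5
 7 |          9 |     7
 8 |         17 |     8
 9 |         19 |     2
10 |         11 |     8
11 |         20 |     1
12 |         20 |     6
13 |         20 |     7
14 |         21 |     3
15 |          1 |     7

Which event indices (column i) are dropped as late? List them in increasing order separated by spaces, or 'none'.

i=0 t=2 v=8: → [0,7); WM=−∞
i=1 t=4 v=9: → [4,11),[0,7); WM=3
i=2 t=8 v=8: → [8,15),[4,11); WM=3
i=3 t=10 v=9: → [8,15),[4,11); WM=9; [0,7) fires=2
i=4 t=7 v=9: → [4,11); WM=9
i=5 t=12 v=2: → [12,19),[8,15); WM=11; [4,11) fires=2
i=6 t=14 v=5: → [12,19),[8,15); WM=11
i=7 t=9 v=7: → [8,15),[4,11); WM=13
i=8 t=17 v=8: → [16,23),[12,19); WM=13
i=9 t=19 v=2: → [16,23); WM=18; [8,15) fires=5
i=10 t=11 v=8: DROP (t<18-3); WM=18
i=11 t=20 v=1: → [20,27),[16,23); WM=19; [12,19) fires=3
i=12 t=20 v=6: → [20,27),[16,23); WM=19
i=13 t=20 v=7: → [20,27),[16,23); WM=19
i=14 t=21 v=3: → [20,27),[16,23); WM=19
i=15 t=1 v=7: DROP (t<19-3); WM=20

10 15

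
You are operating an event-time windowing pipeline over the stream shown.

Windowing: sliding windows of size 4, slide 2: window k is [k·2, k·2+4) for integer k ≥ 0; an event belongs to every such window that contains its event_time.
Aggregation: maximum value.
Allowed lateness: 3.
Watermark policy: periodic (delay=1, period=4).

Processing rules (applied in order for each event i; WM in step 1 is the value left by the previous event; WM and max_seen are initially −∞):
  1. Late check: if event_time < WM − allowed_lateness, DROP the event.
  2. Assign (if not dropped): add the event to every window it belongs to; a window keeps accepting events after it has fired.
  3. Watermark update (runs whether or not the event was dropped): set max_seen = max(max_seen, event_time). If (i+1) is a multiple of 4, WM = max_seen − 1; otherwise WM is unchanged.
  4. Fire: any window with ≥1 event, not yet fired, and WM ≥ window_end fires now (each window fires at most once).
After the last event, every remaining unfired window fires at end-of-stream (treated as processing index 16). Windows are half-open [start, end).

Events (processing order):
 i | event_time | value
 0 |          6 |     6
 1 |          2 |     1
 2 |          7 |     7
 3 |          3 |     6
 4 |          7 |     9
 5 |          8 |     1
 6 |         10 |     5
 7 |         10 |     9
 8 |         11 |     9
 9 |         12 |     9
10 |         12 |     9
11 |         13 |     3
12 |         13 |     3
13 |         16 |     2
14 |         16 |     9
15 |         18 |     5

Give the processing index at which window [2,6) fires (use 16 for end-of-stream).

i=0 t=6 v=6: → [6,10),[4,8); WM=−∞
i=1 t=2 v=1: → [2,6),[0,4); WM=−∞
i=2 t=7 v=7: → [6,10),[4,8); WM=−∞
i=3 t=3 v=6: → [2,6),[0,4); WM=6; [0,4) fires=6 [2,6) fires=6
i=4 t=7 v=9: → [6,10),[4,8); WM=6
i=5 t=8 v=1: → [8,12),[6,10); WM=6
i=6 t=10 v=5: → [10,14),[8,12); WM=6
i=7 t=10 v=9: → [10,14),[8,12); WM=9; [4,8) fires=9
i=8 t=11 v=9: → [10,14),[8,12); WM=9
i=9 t=12 v=9: → [12,16),[10,14); WM=9
i=10 t=12 v=9: → [12,16),[10,14); WM=9
i=11 t=13 v=3: → [12,16),[10,14); WM=12; [6,10) fires=9 [8,12) fires=9
i=12 t=13 v=3: → [12,16),[10,14); WM=12
i=13 t=16 v=2: → [16,20),[14,18); WM=12
i=14 t=16 v=9: → [16,20),[14,18); WM=12
i=15 t=18 v=5: → [18,22),[16,20); WM=17; [10,14) fires=9 [12,16) fires=9

3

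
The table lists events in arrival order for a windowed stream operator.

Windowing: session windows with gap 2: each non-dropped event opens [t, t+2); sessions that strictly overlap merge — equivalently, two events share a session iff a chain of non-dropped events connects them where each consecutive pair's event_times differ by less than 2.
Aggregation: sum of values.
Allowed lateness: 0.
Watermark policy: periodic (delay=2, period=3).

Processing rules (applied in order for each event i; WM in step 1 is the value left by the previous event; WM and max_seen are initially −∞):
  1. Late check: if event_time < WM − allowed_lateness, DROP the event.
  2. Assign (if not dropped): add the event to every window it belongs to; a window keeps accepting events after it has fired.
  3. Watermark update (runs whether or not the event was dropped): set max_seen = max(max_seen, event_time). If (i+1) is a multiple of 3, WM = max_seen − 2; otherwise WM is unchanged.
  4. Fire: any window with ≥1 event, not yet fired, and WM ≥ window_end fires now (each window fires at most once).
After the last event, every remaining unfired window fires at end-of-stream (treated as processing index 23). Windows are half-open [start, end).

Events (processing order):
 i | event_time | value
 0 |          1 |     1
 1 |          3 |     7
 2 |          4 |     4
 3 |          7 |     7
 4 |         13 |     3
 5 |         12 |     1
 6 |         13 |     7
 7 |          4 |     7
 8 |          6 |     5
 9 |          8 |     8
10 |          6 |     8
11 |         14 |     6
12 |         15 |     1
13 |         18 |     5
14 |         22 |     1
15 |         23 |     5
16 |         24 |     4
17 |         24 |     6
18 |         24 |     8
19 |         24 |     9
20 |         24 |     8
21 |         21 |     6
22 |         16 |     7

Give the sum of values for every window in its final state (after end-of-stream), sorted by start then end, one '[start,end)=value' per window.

[1,3)=1 [3,6)=11 [7,9)=7 [12,17)=18 [18,20)=5 [22,26)=41

i=0 t=1 v=1: → [1,3); WM=−∞
i=1 t=3 v=7: → [3,5); WM=−∞
i=2 t=4 v=4: → [3,6); WM=2
i=3 t=7 v=7: → [7,9); WM=2
i=4 t=13 v=3: → [13,15); WM=2
i=5 t=12 v=1: → [12,15); WM=11
i=6 t=13 v=7: → [12,15); WM=11
i=7 t=4 v=7: DROP (t<11-0); WM=11
i=8 t=6 v=5: DROP (t<11-0); WM=11
i=9 t=8 v=8: DROP (t<11-0); WM=11
i=10 t=6 v=8: DROP (t<11-0); WM=11
i=11 t=14 v=6: → [12,16); WM=12
i=12 t=15 v=1: → [12,17); WM=12
i=13 t=18 v=5: → [18,20); WM=12
i=14 t=22 v=1: → [22,24); WM=20
i=15 t=23 v=5: → [22,25); WM=20
i=16 t=24 v=4: → [22,26); WM=20
i=17 t=24 v=6: → [22,26); WM=22
i=18 t=24 v=8: → [22,26); WM=22
i=19 t=24 v=9: → [22,26); WM=22
i=20 t=24 v=8: → [22,26); WM=22
i=21 t=21 v=6: DROP (t<22-0); WM=22
i=22 t=16 v=7: DROP (t<22-0); WM=22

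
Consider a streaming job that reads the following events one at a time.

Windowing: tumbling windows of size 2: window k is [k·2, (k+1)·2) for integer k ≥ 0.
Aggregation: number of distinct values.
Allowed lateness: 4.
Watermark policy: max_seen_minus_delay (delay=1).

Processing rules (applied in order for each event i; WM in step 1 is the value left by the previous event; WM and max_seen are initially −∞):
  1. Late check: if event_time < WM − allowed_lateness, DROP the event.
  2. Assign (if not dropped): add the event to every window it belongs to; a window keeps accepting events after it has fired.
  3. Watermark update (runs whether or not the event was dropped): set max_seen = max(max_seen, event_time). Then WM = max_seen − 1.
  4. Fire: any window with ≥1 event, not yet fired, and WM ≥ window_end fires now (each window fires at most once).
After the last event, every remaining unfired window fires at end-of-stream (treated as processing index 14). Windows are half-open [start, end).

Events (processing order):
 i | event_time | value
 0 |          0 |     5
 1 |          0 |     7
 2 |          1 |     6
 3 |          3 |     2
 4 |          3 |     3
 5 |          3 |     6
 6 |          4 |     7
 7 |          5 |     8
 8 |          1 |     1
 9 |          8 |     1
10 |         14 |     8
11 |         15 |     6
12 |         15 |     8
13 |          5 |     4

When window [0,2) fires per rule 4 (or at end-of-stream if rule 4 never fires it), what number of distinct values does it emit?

i=0 t=0 v=5: → [0,2); WM=-1
i=1 t=0 v=7: → [0,2); WM=-1
i=2 t=1 v=6: → [0,2); WM=0
i=3 t=3 v=2: → [2,4); WM=2; [0,2) fires=3
i=4 t=3 v=3: → [2,4); WM=2
i=5 t=3 v=6: → [2,4); WM=2
i=6 t=4 v=7: → [4,6); WM=3
i=7 t=5 v=8: → [4,6); WM=4; [2,4) fires=3
i=8 t=1 v=1: → [0,2); WM=4
i=9 t=8 v=1: → [8,10); WM=7; [4,6) fires=2
i=10 t=14 v=8: → [14,16); WM=13; [8,10) fires=1
i=11 t=15 v=6: → [14,16); WM=14
i=12 t=15 v=8: → [14,16); WM=14
i=13 t=5 v=4: DROP (t<14-4); WM=14

3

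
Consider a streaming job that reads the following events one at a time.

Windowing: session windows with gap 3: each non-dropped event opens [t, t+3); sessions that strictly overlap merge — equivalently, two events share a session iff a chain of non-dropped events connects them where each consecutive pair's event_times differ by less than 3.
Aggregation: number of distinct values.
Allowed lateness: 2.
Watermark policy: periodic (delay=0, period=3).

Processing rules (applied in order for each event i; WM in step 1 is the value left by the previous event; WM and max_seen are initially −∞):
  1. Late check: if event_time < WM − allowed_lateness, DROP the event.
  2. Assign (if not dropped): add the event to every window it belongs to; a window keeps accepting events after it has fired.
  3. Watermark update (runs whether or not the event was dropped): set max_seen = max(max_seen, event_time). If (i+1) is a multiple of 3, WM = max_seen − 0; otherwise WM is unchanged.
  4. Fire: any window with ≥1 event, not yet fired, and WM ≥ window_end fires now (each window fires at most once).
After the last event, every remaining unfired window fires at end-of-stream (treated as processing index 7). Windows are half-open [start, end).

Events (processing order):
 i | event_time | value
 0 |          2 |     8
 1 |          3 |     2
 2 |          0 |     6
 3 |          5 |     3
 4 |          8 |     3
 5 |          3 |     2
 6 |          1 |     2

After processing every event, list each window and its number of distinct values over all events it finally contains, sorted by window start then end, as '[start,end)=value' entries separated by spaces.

i=0 t=2 v=8: → [2,5); WM=−∞
i=1 t=3 v=2: → [2,6); WM=−∞
i=2 t=0 v=6: → [0,6); WM=3
i=3 t=5 v=3: → [0,8); WM=3
i=4 t=8 v=3: → [8,11); WM=3
i=5 t=3 v=2: → [0,8); WM=8
i=6 t=1 v=2: DROP (t<8-2); WM=8

[0,8)=4 [8,11)=1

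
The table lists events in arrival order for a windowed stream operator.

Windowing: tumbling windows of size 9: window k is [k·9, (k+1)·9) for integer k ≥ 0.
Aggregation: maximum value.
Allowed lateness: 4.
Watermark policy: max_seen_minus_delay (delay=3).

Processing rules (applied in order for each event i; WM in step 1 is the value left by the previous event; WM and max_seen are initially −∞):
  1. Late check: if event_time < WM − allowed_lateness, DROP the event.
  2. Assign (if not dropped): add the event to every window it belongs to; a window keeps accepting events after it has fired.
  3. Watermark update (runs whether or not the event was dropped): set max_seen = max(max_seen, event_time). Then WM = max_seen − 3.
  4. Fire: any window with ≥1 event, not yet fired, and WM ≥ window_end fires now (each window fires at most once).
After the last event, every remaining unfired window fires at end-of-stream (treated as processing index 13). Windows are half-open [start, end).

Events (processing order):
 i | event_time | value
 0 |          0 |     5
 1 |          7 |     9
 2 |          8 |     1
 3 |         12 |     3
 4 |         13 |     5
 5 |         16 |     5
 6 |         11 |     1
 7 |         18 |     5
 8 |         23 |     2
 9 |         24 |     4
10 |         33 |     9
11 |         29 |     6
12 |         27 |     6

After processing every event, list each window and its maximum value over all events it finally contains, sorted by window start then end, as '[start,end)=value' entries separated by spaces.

[0,9)=9 [9,18)=5 [18,27)=5 [27,36)=9

i=0 t=0 v=5: → [0,9); WM=-3
i=1 t=7 v=9: → [0,9); WM=4
i=2 t=8 v=1: → [0,9); WM=5
i=3 t=12 v=3: → [9,18); WM=9; [0,9) fires=9
i=4 t=13 v=5: → [9,18); WM=10
i=5 t=16 v=5: → [9,18); WM=13
i=6 t=11 v=1: → [9,18); WM=13
i=7 t=18 v=5: → [18,27); WM=15
i=8 t=23 v=2: → [18,27); WM=20; [9,18) fires=5
i=9 t=24 v=4: → [18,27); WM=21
i=10 t=33 v=9: → [27,36); WM=30; [18,27) fires=5
i=11 t=29 v=6: → [27,36); WM=30
i=12 t=27 v=6: → [27,36); WM=30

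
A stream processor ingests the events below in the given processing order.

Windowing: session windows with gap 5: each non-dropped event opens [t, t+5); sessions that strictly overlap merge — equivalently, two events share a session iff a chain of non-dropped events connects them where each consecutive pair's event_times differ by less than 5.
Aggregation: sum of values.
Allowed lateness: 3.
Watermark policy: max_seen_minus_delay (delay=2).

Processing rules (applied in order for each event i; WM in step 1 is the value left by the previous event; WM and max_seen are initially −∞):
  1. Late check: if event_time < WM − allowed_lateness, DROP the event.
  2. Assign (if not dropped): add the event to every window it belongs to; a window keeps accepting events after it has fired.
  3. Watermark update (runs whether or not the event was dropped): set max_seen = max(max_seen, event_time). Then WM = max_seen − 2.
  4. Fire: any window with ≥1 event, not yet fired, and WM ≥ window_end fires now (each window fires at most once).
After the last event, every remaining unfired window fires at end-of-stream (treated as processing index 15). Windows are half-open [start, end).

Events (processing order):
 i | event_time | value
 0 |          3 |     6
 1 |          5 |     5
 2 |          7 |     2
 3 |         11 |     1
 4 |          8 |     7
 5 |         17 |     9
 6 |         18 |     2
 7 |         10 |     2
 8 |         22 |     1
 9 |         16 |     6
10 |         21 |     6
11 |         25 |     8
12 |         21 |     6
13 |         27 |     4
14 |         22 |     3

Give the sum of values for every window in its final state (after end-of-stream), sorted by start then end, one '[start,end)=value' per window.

i=0 t=3 v=6: → [3,8); WM=1
i=1 t=5 v=5: → [3,10); WM=3
i=2 t=7 v=2: → [3,12); WM=5
i=3 t=11 v=1: → [3,16); WM=9
i=4 t=8 v=7: → [3,16); WM=9
i=5 t=17 v=9: → [17,22); WM=15
i=6 t=18 v=2: → [17,23); WM=16
i=7 t=10 v=2: DROP (t<16-3); WM=16
i=8 t=22 v=1: → [17,27); WM=20
i=9 t=16 v=6: DROP (t<20-3); WM=20
i=10 t=21 v=6: → [17,27); WM=20
i=11 t=25 v=8: → [17,30); WM=23
i=12 t=21 v=6: → [17,30); WM=23
i=13 t=27 v=4: → [17,32); WM=25
i=14 t=22 v=3: → [17,32); WM=25

[3,16)=21 [17,32)=39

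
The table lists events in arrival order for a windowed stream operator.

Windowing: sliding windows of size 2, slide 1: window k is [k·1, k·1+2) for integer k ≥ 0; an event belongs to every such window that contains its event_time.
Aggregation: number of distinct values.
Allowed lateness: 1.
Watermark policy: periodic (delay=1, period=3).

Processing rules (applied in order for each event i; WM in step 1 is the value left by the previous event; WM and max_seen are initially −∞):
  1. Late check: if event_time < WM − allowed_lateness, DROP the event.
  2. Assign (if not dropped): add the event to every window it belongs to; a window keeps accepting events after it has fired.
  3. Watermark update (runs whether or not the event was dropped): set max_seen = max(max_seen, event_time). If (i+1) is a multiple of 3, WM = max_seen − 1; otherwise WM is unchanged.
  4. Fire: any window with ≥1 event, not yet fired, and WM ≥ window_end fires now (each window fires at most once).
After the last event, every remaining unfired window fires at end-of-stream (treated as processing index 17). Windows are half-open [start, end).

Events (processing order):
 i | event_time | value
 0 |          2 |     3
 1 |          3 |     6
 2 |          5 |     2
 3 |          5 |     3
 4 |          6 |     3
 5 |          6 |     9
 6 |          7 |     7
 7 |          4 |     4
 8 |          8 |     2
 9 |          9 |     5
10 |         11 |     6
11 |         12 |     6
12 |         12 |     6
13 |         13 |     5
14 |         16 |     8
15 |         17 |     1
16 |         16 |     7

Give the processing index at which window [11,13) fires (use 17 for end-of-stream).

14

i=0 t=2 v=3: → [2,4),[1,3); WM=−∞
i=1 t=3 v=6: → [3,5),[2,4); WM=−∞
i=2 t=5 v=2: → [5,7),[4,6); WM=4; [1,3) fires=1 [2,4) fires=2
i=3 t=5 v=3: → [5,7),[4,6); WM=4
i=4 t=6 v=3: → [6,8),[5,7); WM=4
i=5 t=6 v=9: → [6,8),[5,7); WM=5; [3,5) fires=1
i=6 t=7 v=7: → [7,9),[6,8); WM=5
i=7 t=4 v=4: → [4,6),[3,5); WM=5
i=8 t=8 v=2: → [8,10),[7,9); WM=7; [4,6) fires=3 [5,7) fires=3
i=9 t=9 v=5: → [9,11),[8,10); WM=7
i=10 t=11 v=6: → [11,13),[10,12); WM=7
i=11 t=12 v=6: → [12,14),[11,13); WM=11; [6,8) fires=3 [7,9) fires=2 [8,10) fires=2 [9,11) fires=1
i=12 t=12 v=6: → [12,14),[11,13); WM=11
i=13 t=13 v=5: → [13,15),[12,14); WM=11
i=14 t=16 v=8: → [16,18),[15,17); WM=15; [10,12) fires=1 [11,13) fires=1 [12,14) fires=2 [13,15) fires=1
i=15 t=17 v=1: → [17,19),[16,18); WM=15
i=16 t=16 v=7: → [16,18),[15,17); WM=15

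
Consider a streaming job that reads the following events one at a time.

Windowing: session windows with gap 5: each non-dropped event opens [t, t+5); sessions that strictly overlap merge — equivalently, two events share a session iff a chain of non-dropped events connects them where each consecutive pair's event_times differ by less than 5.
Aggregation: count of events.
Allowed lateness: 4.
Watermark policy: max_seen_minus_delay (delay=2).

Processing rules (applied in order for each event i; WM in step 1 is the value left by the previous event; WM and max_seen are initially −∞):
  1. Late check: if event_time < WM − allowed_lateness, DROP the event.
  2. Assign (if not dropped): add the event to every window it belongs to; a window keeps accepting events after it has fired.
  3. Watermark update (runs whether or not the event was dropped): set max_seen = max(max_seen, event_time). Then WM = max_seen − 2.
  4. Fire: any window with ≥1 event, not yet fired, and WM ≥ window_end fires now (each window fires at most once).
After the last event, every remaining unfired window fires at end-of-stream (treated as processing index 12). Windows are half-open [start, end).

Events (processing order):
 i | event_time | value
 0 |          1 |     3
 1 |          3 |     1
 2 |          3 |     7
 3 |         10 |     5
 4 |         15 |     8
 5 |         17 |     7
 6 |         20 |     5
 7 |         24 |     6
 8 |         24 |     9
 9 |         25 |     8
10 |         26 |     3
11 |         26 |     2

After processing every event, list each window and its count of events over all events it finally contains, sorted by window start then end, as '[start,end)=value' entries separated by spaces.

[1,8)=3 [10,15)=1 [15,31)=8

i=0 t=1 v=3: → [1,6); WM=-1
i=1 t=3 v=1: → [1,8); WM=1
i=2 t=3 v=7: → [1,8); WM=1
i=3 t=10 v=5: → [10,15); WM=8
i=4 t=15 v=8: → [15,20); WM=13
i=5 t=17 v=7: → [15,22); WM=15
i=6 t=20 v=5: → [15,25); WM=18
i=7 t=24 v=6: → [15,29); WM=22
i=8 t=24 v=9: → [15,29); WM=22
i=9 t=25 v=8: → [15,30); WM=23
i=10 t=26 v=3: → [15,31); WM=24
i=11 t=26 v=2: → [15,31); WM=24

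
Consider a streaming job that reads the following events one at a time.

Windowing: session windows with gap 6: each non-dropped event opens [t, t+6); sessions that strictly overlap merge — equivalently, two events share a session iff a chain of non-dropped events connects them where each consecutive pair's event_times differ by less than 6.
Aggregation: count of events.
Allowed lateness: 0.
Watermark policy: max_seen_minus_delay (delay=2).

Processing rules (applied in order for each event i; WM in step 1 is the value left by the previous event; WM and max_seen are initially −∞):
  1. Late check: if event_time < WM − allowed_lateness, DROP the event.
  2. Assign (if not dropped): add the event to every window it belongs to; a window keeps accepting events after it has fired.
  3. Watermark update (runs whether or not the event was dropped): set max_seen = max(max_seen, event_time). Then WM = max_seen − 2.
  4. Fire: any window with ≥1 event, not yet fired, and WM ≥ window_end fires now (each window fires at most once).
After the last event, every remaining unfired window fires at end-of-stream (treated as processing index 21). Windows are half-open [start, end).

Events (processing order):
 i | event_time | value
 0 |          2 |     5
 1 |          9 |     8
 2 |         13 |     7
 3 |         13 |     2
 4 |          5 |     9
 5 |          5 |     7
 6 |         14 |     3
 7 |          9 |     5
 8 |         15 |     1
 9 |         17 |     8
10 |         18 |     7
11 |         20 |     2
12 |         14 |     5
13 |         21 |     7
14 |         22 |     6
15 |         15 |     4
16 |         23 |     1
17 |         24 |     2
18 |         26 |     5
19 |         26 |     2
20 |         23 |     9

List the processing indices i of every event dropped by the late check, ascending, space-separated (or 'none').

i=0 t=2 v=5: → [2,8); WM=0
i=1 t=9 v=8: → [9,15); WM=7
i=2 t=13 v=7: → [9,19); WM=11
i=3 t=13 v=2: → [9,19); WM=11
i=4 t=5 v=9: DROP (t<11-0); WM=11
i=5 t=5 v=7: DROP (t<11-0); WM=11
i=6 t=14 v=3: → [9,20); WM=12
i=7 t=9 v=5: DROP (t<12-0); WM=12
i=8 t=15 v=1: → [9,21); WM=13
i=9 t=17 v=8: → [9,23); WM=15
i=10 t=18 v=7: → [9,24); WM=16
i=11 t=20 v=2: → [9,26); WM=18
i=12 t=14 v=5: DROP (t<18-0); WM=18
i=13 t=21 v=7: → [9,27); WM=19
i=14 t=22 v=6: → [9,28); WM=20
i=15 t=15 v=4: DROP (t<20-0); WM=20
i=16 t=23 v=1: → [9,29); WM=21
i=17 t=24 v=2: → [9,30); WM=22
i=18 t=26 v=5: → [9,32); WM=24
i=19 t=26 v=2: → [9,32); WM=24
i=20 t=23 v=9: DROP (t<24-0); WM=24

4 5 7 12 15 20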